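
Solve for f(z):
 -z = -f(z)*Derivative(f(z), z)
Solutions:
 f(z) = -sqrt(C1 + z^2)
 f(z) = sqrt(C1 + z^2)


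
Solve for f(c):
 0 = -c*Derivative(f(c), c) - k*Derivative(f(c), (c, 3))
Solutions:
 f(c) = C1 + Integral(C2*airyai(c*(-1/k)^(1/3)) + C3*airybi(c*(-1/k)^(1/3)), c)


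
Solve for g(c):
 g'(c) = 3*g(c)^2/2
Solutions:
 g(c) = -2/(C1 + 3*c)


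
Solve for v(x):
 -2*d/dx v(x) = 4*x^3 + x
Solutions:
 v(x) = C1 - x^4/2 - x^2/4


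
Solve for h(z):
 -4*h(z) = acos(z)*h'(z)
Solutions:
 h(z) = C1*exp(-4*Integral(1/acos(z), z))


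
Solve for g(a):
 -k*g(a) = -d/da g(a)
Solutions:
 g(a) = C1*exp(a*k)


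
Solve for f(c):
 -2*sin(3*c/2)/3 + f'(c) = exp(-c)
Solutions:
 f(c) = C1 - 4*cos(3*c/2)/9 - exp(-c)


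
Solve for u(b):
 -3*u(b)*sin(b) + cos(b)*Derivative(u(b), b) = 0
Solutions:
 u(b) = C1/cos(b)^3


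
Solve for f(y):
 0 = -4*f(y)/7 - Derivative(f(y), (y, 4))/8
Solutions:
 f(y) = (C1*sin(14^(3/4)*y/7) + C2*cos(14^(3/4)*y/7))*exp(-14^(3/4)*y/7) + (C3*sin(14^(3/4)*y/7) + C4*cos(14^(3/4)*y/7))*exp(14^(3/4)*y/7)


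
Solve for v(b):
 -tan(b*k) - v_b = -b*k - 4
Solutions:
 v(b) = C1 + b^2*k/2 + 4*b - Piecewise((-log(cos(b*k))/k, Ne(k, 0)), (0, True))


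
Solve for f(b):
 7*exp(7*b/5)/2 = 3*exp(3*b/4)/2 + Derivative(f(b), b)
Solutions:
 f(b) = C1 + 5*exp(7*b/5)/2 - 2*exp(3*b/4)


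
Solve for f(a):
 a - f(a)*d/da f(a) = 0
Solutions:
 f(a) = -sqrt(C1 + a^2)
 f(a) = sqrt(C1 + a^2)


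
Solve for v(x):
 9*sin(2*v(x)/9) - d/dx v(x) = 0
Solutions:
 -9*x + 9*log(cos(2*v(x)/9) - 1)/4 - 9*log(cos(2*v(x)/9) + 1)/4 = C1


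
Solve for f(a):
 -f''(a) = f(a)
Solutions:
 f(a) = C1*sin(a) + C2*cos(a)


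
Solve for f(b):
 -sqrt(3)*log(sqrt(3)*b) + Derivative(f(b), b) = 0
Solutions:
 f(b) = C1 + sqrt(3)*b*log(b) - sqrt(3)*b + sqrt(3)*b*log(3)/2


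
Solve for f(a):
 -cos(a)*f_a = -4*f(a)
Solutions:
 f(a) = C1*(sin(a)^2 + 2*sin(a) + 1)/(sin(a)^2 - 2*sin(a) + 1)


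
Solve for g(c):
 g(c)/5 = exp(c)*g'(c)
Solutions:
 g(c) = C1*exp(-exp(-c)/5)


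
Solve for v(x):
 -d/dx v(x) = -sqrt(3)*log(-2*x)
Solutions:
 v(x) = C1 + sqrt(3)*x*log(-x) + sqrt(3)*x*(-1 + log(2))


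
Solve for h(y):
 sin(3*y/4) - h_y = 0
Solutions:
 h(y) = C1 - 4*cos(3*y/4)/3


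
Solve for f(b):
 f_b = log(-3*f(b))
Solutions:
 -Integral(1/(log(-_y) + log(3)), (_y, f(b))) = C1 - b


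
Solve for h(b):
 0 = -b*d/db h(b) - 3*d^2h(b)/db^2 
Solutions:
 h(b) = C1 + C2*erf(sqrt(6)*b/6)


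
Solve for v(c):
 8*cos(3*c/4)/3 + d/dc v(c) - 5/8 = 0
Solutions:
 v(c) = C1 + 5*c/8 - 32*sin(3*c/4)/9


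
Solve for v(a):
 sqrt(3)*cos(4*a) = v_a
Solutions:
 v(a) = C1 + sqrt(3)*sin(4*a)/4


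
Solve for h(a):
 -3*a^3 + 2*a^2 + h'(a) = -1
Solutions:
 h(a) = C1 + 3*a^4/4 - 2*a^3/3 - a


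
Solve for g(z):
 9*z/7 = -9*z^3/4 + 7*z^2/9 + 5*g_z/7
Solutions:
 g(z) = C1 + 63*z^4/80 - 49*z^3/135 + 9*z^2/10


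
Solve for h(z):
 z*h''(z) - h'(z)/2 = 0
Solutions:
 h(z) = C1 + C2*z^(3/2)


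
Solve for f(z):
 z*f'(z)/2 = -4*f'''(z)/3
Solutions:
 f(z) = C1 + Integral(C2*airyai(-3^(1/3)*z/2) + C3*airybi(-3^(1/3)*z/2), z)


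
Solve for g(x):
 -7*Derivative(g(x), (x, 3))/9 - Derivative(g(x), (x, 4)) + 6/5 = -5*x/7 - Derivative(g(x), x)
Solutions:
 g(x) = C1 + C2*exp(-x*(98*2^(1/3)/(81*sqrt(54933) + 18997)^(1/3) + 28 + 2^(2/3)*(81*sqrt(54933) + 18997)^(1/3))/108)*sin(2^(1/3)*sqrt(3)*x*(-2^(1/3)*(81*sqrt(54933) + 18997)^(1/3) + 98/(81*sqrt(54933) + 18997)^(1/3))/108) + C3*exp(-x*(98*2^(1/3)/(81*sqrt(54933) + 18997)^(1/3) + 28 + 2^(2/3)*(81*sqrt(54933) + 18997)^(1/3))/108)*cos(2^(1/3)*sqrt(3)*x*(-2^(1/3)*(81*sqrt(54933) + 18997)^(1/3) + 98/(81*sqrt(54933) + 18997)^(1/3))/108) + C4*exp(x*(-14 + 98*2^(1/3)/(81*sqrt(54933) + 18997)^(1/3) + 2^(2/3)*(81*sqrt(54933) + 18997)^(1/3))/54) - 5*x^2/14 - 6*x/5


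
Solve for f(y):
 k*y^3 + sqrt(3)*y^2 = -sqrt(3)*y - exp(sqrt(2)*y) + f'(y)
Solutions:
 f(y) = C1 + k*y^4/4 + sqrt(3)*y^3/3 + sqrt(3)*y^2/2 + sqrt(2)*exp(sqrt(2)*y)/2


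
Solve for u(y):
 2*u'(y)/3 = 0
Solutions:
 u(y) = C1


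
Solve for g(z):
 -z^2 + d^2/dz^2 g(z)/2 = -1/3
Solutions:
 g(z) = C1 + C2*z + z^4/6 - z^2/3


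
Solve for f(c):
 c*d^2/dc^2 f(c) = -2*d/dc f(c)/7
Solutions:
 f(c) = C1 + C2*c^(5/7)


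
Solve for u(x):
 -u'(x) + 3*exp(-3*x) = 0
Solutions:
 u(x) = C1 - exp(-3*x)


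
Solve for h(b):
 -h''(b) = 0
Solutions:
 h(b) = C1 + C2*b


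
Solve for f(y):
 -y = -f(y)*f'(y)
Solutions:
 f(y) = -sqrt(C1 + y^2)
 f(y) = sqrt(C1 + y^2)


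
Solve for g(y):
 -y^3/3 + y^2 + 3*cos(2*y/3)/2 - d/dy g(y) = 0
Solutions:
 g(y) = C1 - y^4/12 + y^3/3 + 9*sin(2*y/3)/4


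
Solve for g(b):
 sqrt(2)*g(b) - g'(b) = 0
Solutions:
 g(b) = C1*exp(sqrt(2)*b)


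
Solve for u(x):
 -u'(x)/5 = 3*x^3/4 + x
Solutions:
 u(x) = C1 - 15*x^4/16 - 5*x^2/2


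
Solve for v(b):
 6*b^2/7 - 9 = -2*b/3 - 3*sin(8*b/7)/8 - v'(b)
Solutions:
 v(b) = C1 - 2*b^3/7 - b^2/3 + 9*b + 21*cos(8*b/7)/64


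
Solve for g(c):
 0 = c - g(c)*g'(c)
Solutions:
 g(c) = -sqrt(C1 + c^2)
 g(c) = sqrt(C1 + c^2)


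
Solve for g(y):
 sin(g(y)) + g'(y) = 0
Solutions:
 g(y) = -acos((-C1 - exp(2*y))/(C1 - exp(2*y))) + 2*pi
 g(y) = acos((-C1 - exp(2*y))/(C1 - exp(2*y)))


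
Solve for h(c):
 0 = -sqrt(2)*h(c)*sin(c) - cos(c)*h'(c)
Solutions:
 h(c) = C1*cos(c)^(sqrt(2))


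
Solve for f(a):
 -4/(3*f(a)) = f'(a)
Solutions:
 f(a) = -sqrt(C1 - 24*a)/3
 f(a) = sqrt(C1 - 24*a)/3


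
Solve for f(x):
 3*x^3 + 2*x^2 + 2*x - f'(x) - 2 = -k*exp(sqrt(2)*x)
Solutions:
 f(x) = C1 + sqrt(2)*k*exp(sqrt(2)*x)/2 + 3*x^4/4 + 2*x^3/3 + x^2 - 2*x


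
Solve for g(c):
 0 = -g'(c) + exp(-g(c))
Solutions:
 g(c) = log(C1 + c)


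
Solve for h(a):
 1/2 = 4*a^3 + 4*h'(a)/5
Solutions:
 h(a) = C1 - 5*a^4/4 + 5*a/8


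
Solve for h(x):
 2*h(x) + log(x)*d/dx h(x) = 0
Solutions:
 h(x) = C1*exp(-2*li(x))


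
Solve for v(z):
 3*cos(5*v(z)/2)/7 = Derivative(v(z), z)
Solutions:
 -3*z/7 - log(sin(5*v(z)/2) - 1)/5 + log(sin(5*v(z)/2) + 1)/5 = C1


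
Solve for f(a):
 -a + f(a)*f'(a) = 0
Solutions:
 f(a) = -sqrt(C1 + a^2)
 f(a) = sqrt(C1 + a^2)


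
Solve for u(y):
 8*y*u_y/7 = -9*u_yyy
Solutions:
 u(y) = C1 + Integral(C2*airyai(-2*147^(1/3)*y/21) + C3*airybi(-2*147^(1/3)*y/21), y)


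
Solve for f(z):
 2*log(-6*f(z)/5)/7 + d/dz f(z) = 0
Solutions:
 7*Integral(1/(log(-_y) - log(5) + log(6)), (_y, f(z)))/2 = C1 - z


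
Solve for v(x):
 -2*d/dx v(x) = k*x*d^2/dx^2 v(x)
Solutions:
 v(x) = C1 + x^(((re(k) - 2)*re(k) + im(k)^2)/(re(k)^2 + im(k)^2))*(C2*sin(2*log(x)*Abs(im(k))/(re(k)^2 + im(k)^2)) + C3*cos(2*log(x)*im(k)/(re(k)^2 + im(k)^2)))


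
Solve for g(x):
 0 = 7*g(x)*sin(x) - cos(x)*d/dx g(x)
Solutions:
 g(x) = C1/cos(x)^7


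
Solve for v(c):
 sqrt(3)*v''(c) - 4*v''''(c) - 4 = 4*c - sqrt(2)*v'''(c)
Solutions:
 v(c) = C1 + C2*c + C3*exp(sqrt(2)*c*(1 - sqrt(1 + 8*sqrt(3)))/8) + C4*exp(sqrt(2)*c*(1 + sqrt(1 + 8*sqrt(3)))/8) + 2*sqrt(3)*c^3/9 + 2*c^2*(-sqrt(2) + sqrt(3))/3


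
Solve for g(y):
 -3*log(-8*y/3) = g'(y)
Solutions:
 g(y) = C1 - 3*y*log(-y) + 3*y*(-3*log(2) + 1 + log(3))


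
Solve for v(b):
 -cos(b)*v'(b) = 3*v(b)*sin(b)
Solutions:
 v(b) = C1*cos(b)^3


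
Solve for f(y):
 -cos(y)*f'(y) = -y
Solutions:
 f(y) = C1 + Integral(y/cos(y), y)


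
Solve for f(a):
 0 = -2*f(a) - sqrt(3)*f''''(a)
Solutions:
 f(a) = (C1*sin(2^(3/4)*3^(7/8)*a/6) + C2*cos(2^(3/4)*3^(7/8)*a/6))*exp(-2^(3/4)*3^(7/8)*a/6) + (C3*sin(2^(3/4)*3^(7/8)*a/6) + C4*cos(2^(3/4)*3^(7/8)*a/6))*exp(2^(3/4)*3^(7/8)*a/6)


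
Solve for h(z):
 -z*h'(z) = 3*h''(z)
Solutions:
 h(z) = C1 + C2*erf(sqrt(6)*z/6)


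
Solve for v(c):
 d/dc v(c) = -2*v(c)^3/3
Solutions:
 v(c) = -sqrt(6)*sqrt(-1/(C1 - 2*c))/2
 v(c) = sqrt(6)*sqrt(-1/(C1 - 2*c))/2


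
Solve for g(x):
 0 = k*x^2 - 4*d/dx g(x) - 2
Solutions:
 g(x) = C1 + k*x^3/12 - x/2


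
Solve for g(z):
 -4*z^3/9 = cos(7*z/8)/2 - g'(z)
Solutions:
 g(z) = C1 + z^4/9 + 4*sin(7*z/8)/7


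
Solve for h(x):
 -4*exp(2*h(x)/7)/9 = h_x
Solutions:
 h(x) = 7*log(-sqrt(-1/(C1 - 4*x))) - 7*log(2) + 7*log(3) + 7*log(14)/2
 h(x) = 7*log(-1/(C1 - 4*x))/2 - 7*log(2) + 7*log(3) + 7*log(14)/2


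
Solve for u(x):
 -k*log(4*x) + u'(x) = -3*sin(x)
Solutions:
 u(x) = C1 + k*x*(log(x) - 1) + 2*k*x*log(2) + 3*cos(x)


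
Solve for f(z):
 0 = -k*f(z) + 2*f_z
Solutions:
 f(z) = C1*exp(k*z/2)


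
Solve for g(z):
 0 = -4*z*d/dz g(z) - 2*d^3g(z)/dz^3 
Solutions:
 g(z) = C1 + Integral(C2*airyai(-2^(1/3)*z) + C3*airybi(-2^(1/3)*z), z)


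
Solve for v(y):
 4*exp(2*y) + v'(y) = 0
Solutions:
 v(y) = C1 - 2*exp(2*y)


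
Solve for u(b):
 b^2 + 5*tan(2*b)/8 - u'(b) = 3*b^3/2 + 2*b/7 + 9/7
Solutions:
 u(b) = C1 - 3*b^4/8 + b^3/3 - b^2/7 - 9*b/7 - 5*log(cos(2*b))/16


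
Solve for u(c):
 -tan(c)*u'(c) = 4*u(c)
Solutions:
 u(c) = C1/sin(c)^4


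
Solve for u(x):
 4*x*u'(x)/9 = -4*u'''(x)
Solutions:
 u(x) = C1 + Integral(C2*airyai(-3^(1/3)*x/3) + C3*airybi(-3^(1/3)*x/3), x)


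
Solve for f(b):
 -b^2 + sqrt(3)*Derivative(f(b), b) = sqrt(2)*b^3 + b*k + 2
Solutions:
 f(b) = C1 + sqrt(6)*b^4/12 + sqrt(3)*b^3/9 + sqrt(3)*b^2*k/6 + 2*sqrt(3)*b/3


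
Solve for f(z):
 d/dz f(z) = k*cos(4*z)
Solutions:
 f(z) = C1 + k*sin(4*z)/4


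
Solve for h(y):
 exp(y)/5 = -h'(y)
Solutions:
 h(y) = C1 - exp(y)/5


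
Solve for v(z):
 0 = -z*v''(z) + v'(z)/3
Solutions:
 v(z) = C1 + C2*z^(4/3)


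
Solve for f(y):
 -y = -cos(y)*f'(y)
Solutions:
 f(y) = C1 + Integral(y/cos(y), y)


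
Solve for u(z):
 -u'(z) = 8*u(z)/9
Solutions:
 u(z) = C1*exp(-8*z/9)


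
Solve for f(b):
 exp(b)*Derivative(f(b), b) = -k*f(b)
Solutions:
 f(b) = C1*exp(k*exp(-b))


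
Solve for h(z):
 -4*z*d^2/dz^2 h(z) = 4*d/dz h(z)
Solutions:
 h(z) = C1 + C2*log(z)


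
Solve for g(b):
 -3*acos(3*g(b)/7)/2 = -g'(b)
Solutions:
 Integral(1/acos(3*_y/7), (_y, g(b))) = C1 + 3*b/2


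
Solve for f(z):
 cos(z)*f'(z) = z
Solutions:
 f(z) = C1 + Integral(z/cos(z), z)


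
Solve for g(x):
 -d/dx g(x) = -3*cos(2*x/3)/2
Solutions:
 g(x) = C1 + 9*sin(2*x/3)/4


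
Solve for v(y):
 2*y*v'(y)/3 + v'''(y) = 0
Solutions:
 v(y) = C1 + Integral(C2*airyai(-2^(1/3)*3^(2/3)*y/3) + C3*airybi(-2^(1/3)*3^(2/3)*y/3), y)


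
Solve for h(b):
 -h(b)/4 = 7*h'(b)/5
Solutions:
 h(b) = C1*exp(-5*b/28)


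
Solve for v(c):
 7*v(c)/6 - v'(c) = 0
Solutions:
 v(c) = C1*exp(7*c/6)


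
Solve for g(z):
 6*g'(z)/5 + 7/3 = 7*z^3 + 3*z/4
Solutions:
 g(z) = C1 + 35*z^4/24 + 5*z^2/16 - 35*z/18


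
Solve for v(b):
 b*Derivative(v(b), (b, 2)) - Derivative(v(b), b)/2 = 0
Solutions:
 v(b) = C1 + C2*b^(3/2)


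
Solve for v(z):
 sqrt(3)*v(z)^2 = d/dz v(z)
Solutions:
 v(z) = -1/(C1 + sqrt(3)*z)


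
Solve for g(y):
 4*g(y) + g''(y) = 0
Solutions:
 g(y) = C1*sin(2*y) + C2*cos(2*y)


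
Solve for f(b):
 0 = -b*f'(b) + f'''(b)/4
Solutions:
 f(b) = C1 + Integral(C2*airyai(2^(2/3)*b) + C3*airybi(2^(2/3)*b), b)


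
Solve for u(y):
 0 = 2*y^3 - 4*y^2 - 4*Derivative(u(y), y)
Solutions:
 u(y) = C1 + y^4/8 - y^3/3


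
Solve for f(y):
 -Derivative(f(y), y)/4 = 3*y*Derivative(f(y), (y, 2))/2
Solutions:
 f(y) = C1 + C2*y^(5/6)


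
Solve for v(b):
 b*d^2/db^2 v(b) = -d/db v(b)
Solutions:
 v(b) = C1 + C2*log(b)


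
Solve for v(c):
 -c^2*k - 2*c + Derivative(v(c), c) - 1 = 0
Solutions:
 v(c) = C1 + c^3*k/3 + c^2 + c


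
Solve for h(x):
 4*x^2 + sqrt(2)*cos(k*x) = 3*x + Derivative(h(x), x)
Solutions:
 h(x) = C1 + 4*x^3/3 - 3*x^2/2 + sqrt(2)*sin(k*x)/k


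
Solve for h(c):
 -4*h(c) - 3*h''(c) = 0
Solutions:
 h(c) = C1*sin(2*sqrt(3)*c/3) + C2*cos(2*sqrt(3)*c/3)


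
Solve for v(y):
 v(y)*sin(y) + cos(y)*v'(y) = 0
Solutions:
 v(y) = C1*cos(y)


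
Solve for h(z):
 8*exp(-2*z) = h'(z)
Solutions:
 h(z) = C1 - 4*exp(-2*z)


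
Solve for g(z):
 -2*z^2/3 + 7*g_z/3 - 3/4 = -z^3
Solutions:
 g(z) = C1 - 3*z^4/28 + 2*z^3/21 + 9*z/28


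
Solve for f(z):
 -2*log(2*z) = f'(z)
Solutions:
 f(z) = C1 - 2*z*log(z) - z*log(4) + 2*z


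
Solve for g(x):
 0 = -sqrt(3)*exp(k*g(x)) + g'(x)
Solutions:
 g(x) = Piecewise((log(-1/(C1*k + sqrt(3)*k*x))/k, Ne(k, 0)), (nan, True))
 g(x) = Piecewise((C1 + sqrt(3)*x, Eq(k, 0)), (nan, True))


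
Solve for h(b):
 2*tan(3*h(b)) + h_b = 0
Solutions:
 h(b) = -asin(C1*exp(-6*b))/3 + pi/3
 h(b) = asin(C1*exp(-6*b))/3


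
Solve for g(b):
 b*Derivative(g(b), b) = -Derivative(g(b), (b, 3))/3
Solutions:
 g(b) = C1 + Integral(C2*airyai(-3^(1/3)*b) + C3*airybi(-3^(1/3)*b), b)


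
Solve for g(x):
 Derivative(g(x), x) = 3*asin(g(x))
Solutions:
 Integral(1/asin(_y), (_y, g(x))) = C1 + 3*x


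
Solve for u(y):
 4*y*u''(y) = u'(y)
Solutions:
 u(y) = C1 + C2*y^(5/4)


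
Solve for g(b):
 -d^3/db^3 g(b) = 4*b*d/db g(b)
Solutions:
 g(b) = C1 + Integral(C2*airyai(-2^(2/3)*b) + C3*airybi(-2^(2/3)*b), b)


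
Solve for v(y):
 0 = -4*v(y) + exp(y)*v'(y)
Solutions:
 v(y) = C1*exp(-4*exp(-y))


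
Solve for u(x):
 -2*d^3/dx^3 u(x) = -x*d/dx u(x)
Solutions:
 u(x) = C1 + Integral(C2*airyai(2^(2/3)*x/2) + C3*airybi(2^(2/3)*x/2), x)


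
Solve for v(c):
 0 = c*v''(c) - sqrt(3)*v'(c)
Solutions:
 v(c) = C1 + C2*c^(1 + sqrt(3))


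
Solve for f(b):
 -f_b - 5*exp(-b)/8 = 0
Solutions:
 f(b) = C1 + 5*exp(-b)/8


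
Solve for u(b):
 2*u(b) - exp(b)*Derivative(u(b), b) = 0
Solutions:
 u(b) = C1*exp(-2*exp(-b))


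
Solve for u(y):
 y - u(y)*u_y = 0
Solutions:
 u(y) = -sqrt(C1 + y^2)
 u(y) = sqrt(C1 + y^2)


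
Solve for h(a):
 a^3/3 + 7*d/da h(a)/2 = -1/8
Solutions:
 h(a) = C1 - a^4/42 - a/28


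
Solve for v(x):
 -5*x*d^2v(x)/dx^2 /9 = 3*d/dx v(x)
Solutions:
 v(x) = C1 + C2/x^(22/5)


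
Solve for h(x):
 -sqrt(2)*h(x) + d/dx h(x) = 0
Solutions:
 h(x) = C1*exp(sqrt(2)*x)


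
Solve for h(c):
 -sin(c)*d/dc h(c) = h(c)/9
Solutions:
 h(c) = C1*(cos(c) + 1)^(1/18)/(cos(c) - 1)^(1/18)


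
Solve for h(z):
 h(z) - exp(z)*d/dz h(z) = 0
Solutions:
 h(z) = C1*exp(-exp(-z))


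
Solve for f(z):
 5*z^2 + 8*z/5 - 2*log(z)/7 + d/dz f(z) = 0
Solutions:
 f(z) = C1 - 5*z^3/3 - 4*z^2/5 + 2*z*log(z)/7 - 2*z/7


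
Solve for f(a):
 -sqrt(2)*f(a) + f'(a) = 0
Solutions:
 f(a) = C1*exp(sqrt(2)*a)


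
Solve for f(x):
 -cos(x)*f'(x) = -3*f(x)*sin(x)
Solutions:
 f(x) = C1/cos(x)^3


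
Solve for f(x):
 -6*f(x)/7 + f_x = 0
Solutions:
 f(x) = C1*exp(6*x/7)


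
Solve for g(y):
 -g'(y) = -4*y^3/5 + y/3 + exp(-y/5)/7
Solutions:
 g(y) = C1 + y^4/5 - y^2/6 + 5*exp(-y/5)/7


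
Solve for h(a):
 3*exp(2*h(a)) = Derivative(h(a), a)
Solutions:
 h(a) = log(-sqrt(-1/(C1 + 3*a))) - log(2)/2
 h(a) = log(-1/(C1 + 3*a))/2 - log(2)/2


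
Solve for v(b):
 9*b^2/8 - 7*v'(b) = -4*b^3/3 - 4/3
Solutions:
 v(b) = C1 + b^4/21 + 3*b^3/56 + 4*b/21


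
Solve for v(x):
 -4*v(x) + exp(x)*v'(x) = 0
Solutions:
 v(x) = C1*exp(-4*exp(-x))


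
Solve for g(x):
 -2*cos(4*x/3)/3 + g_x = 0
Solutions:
 g(x) = C1 + sin(4*x/3)/2


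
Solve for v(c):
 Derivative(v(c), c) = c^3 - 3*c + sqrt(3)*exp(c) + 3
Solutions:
 v(c) = C1 + c^4/4 - 3*c^2/2 + 3*c + sqrt(3)*exp(c)


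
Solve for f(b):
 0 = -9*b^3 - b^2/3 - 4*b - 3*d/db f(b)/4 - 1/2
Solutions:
 f(b) = C1 - 3*b^4 - 4*b^3/27 - 8*b^2/3 - 2*b/3


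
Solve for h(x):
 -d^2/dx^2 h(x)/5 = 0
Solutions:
 h(x) = C1 + C2*x


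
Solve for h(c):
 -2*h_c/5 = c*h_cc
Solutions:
 h(c) = C1 + C2*c^(3/5)


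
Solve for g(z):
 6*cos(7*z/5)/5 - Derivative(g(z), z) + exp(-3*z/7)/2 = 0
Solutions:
 g(z) = C1 + 6*sin(7*z/5)/7 - 7*exp(-3*z/7)/6


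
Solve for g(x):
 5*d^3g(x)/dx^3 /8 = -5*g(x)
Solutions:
 g(x) = C3*exp(-2*x) + (C1*sin(sqrt(3)*x) + C2*cos(sqrt(3)*x))*exp(x)


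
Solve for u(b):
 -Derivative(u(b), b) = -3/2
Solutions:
 u(b) = C1 + 3*b/2


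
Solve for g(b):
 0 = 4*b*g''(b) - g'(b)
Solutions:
 g(b) = C1 + C2*b^(5/4)


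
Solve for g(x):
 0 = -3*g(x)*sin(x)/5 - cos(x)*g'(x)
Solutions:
 g(x) = C1*cos(x)^(3/5)


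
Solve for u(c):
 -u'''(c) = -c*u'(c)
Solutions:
 u(c) = C1 + Integral(C2*airyai(c) + C3*airybi(c), c)


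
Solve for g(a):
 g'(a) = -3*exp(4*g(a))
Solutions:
 g(a) = log(-I*(1/(C1 + 12*a))^(1/4))
 g(a) = log(I*(1/(C1 + 12*a))^(1/4))
 g(a) = log(-(1/(C1 + 12*a))^(1/4))
 g(a) = log(1/(C1 + 12*a))/4


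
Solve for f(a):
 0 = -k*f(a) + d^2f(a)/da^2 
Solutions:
 f(a) = C1*exp(-a*sqrt(k)) + C2*exp(a*sqrt(k))


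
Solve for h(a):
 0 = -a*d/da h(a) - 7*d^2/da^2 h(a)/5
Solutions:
 h(a) = C1 + C2*erf(sqrt(70)*a/14)


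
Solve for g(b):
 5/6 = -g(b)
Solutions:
 g(b) = -5/6


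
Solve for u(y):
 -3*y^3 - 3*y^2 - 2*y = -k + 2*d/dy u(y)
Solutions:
 u(y) = C1 + k*y/2 - 3*y^4/8 - y^3/2 - y^2/2


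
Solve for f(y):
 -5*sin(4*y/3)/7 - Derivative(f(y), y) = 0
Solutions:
 f(y) = C1 + 15*cos(4*y/3)/28


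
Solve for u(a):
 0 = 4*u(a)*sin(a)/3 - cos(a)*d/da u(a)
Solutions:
 u(a) = C1/cos(a)^(4/3)


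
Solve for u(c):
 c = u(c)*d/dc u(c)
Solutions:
 u(c) = -sqrt(C1 + c^2)
 u(c) = sqrt(C1 + c^2)


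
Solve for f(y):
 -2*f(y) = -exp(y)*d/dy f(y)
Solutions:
 f(y) = C1*exp(-2*exp(-y))


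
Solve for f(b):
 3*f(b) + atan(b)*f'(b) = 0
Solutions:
 f(b) = C1*exp(-3*Integral(1/atan(b), b))


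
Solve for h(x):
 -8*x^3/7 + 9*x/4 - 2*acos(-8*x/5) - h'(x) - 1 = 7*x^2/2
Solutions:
 h(x) = C1 - 2*x^4/7 - 7*x^3/6 + 9*x^2/8 - 2*x*acos(-8*x/5) - x - sqrt(25 - 64*x^2)/4


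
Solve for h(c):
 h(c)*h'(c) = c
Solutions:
 h(c) = -sqrt(C1 + c^2)
 h(c) = sqrt(C1 + c^2)


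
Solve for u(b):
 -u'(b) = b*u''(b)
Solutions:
 u(b) = C1 + C2*log(b)


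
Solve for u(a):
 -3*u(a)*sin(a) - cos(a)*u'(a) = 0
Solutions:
 u(a) = C1*cos(a)^3


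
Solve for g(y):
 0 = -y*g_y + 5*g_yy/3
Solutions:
 g(y) = C1 + C2*erfi(sqrt(30)*y/10)


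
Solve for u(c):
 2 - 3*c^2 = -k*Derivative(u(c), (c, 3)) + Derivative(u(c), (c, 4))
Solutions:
 u(c) = C1 + C2*c + C3*c^2 + C4*exp(c*k) + c^5/(20*k) + c^4/(4*k^2) + c^3*(-1/3 + k^(-2))/k


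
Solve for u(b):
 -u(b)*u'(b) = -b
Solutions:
 u(b) = -sqrt(C1 + b^2)
 u(b) = sqrt(C1 + b^2)


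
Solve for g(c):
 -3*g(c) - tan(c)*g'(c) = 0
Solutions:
 g(c) = C1/sin(c)^3


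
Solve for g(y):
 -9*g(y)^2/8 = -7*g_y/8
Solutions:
 g(y) = -7/(C1 + 9*y)


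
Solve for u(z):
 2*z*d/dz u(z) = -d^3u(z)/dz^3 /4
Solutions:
 u(z) = C1 + Integral(C2*airyai(-2*z) + C3*airybi(-2*z), z)


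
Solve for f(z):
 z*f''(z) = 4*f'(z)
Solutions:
 f(z) = C1 + C2*z^5


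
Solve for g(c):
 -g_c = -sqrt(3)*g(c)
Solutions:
 g(c) = C1*exp(sqrt(3)*c)


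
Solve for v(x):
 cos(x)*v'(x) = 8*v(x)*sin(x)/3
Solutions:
 v(x) = C1/cos(x)^(8/3)


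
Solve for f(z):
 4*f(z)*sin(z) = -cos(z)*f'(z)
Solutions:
 f(z) = C1*cos(z)^4


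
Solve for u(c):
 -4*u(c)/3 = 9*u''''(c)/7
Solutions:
 u(c) = (C1*sin(21^(1/4)*c/3) + C2*cos(21^(1/4)*c/3))*exp(-21^(1/4)*c/3) + (C3*sin(21^(1/4)*c/3) + C4*cos(21^(1/4)*c/3))*exp(21^(1/4)*c/3)


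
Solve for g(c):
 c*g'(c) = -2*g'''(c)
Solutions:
 g(c) = C1 + Integral(C2*airyai(-2^(2/3)*c/2) + C3*airybi(-2^(2/3)*c/2), c)


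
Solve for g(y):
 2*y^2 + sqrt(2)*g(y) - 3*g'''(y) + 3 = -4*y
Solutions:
 g(y) = C3*exp(2^(1/6)*3^(2/3)*y/3) - sqrt(2)*y^2 - 2*sqrt(2)*y + (C1*sin(6^(1/6)*y/2) + C2*cos(6^(1/6)*y/2))*exp(-2^(1/6)*3^(2/3)*y/6) - 3*sqrt(2)/2


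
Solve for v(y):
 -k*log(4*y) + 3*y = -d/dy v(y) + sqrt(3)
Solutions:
 v(y) = C1 + k*y*log(y) - k*y + k*y*log(4) - 3*y^2/2 + sqrt(3)*y


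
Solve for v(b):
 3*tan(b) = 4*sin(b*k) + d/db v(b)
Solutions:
 v(b) = C1 - 4*Piecewise((-cos(b*k)/k, Ne(k, 0)), (0, True)) - 3*log(cos(b))


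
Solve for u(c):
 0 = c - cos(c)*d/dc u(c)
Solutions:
 u(c) = C1 + Integral(c/cos(c), c)


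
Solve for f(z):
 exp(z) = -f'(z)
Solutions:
 f(z) = C1 - exp(z)


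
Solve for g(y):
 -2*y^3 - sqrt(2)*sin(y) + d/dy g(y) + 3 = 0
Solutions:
 g(y) = C1 + y^4/2 - 3*y - sqrt(2)*cos(y)


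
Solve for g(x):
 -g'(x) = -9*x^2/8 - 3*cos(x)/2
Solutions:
 g(x) = C1 + 3*x^3/8 + 3*sin(x)/2


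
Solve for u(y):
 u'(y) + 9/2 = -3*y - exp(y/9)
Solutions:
 u(y) = C1 - 3*y^2/2 - 9*y/2 - 9*exp(y/9)


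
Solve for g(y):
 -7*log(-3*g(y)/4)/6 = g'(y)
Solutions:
 6*Integral(1/(log(-_y) - 2*log(2) + log(3)), (_y, g(y)))/7 = C1 - y


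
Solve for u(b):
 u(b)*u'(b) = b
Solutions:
 u(b) = -sqrt(C1 + b^2)
 u(b) = sqrt(C1 + b^2)


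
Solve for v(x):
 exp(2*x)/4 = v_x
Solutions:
 v(x) = C1 + exp(2*x)/8


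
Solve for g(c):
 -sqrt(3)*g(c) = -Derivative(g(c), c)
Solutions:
 g(c) = C1*exp(sqrt(3)*c)


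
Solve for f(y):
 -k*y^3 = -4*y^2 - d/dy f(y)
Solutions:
 f(y) = C1 + k*y^4/4 - 4*y^3/3


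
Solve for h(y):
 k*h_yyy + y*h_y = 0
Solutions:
 h(y) = C1 + Integral(C2*airyai(y*(-1/k)^(1/3)) + C3*airybi(y*(-1/k)^(1/3)), y)


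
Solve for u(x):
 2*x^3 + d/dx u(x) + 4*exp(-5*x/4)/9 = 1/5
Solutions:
 u(x) = C1 - x^4/2 + x/5 + 16*exp(-5*x/4)/45


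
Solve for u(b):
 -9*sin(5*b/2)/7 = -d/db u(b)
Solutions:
 u(b) = C1 - 18*cos(5*b/2)/35


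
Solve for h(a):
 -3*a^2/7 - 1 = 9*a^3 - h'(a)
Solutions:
 h(a) = C1 + 9*a^4/4 + a^3/7 + a


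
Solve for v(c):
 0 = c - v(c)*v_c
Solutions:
 v(c) = -sqrt(C1 + c^2)
 v(c) = sqrt(C1 + c^2)


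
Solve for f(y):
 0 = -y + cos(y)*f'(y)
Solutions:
 f(y) = C1 + Integral(y/cos(y), y)


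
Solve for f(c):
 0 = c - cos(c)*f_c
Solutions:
 f(c) = C1 + Integral(c/cos(c), c)


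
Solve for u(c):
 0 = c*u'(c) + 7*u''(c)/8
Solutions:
 u(c) = C1 + C2*erf(2*sqrt(7)*c/7)


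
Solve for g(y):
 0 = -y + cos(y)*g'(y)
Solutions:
 g(y) = C1 + Integral(y/cos(y), y)


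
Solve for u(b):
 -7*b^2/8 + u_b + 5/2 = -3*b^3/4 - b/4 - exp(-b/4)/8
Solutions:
 u(b) = C1 - 3*b^4/16 + 7*b^3/24 - b^2/8 - 5*b/2 + exp(-b/4)/2


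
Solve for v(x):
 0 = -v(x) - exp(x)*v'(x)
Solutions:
 v(x) = C1*exp(exp(-x))


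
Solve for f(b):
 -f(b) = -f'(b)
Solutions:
 f(b) = C1*exp(b)


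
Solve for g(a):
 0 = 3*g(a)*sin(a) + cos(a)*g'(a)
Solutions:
 g(a) = C1*cos(a)^3


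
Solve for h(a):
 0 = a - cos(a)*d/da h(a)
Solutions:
 h(a) = C1 + Integral(a/cos(a), a)


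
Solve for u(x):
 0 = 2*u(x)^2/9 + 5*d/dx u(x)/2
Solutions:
 u(x) = 45/(C1 + 4*x)


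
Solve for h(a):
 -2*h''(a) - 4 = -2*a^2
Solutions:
 h(a) = C1 + C2*a + a^4/12 - a^2


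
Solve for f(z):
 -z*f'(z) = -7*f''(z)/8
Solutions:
 f(z) = C1 + C2*erfi(2*sqrt(7)*z/7)


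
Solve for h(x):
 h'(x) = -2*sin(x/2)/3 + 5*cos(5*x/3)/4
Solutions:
 h(x) = C1 + 3*sin(5*x/3)/4 + 4*cos(x/2)/3


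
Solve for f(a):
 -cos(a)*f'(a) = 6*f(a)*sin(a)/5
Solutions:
 f(a) = C1*cos(a)^(6/5)


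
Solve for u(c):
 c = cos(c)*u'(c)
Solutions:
 u(c) = C1 + Integral(c/cos(c), c)


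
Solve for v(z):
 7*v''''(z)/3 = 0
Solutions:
 v(z) = C1 + C2*z + C3*z^2 + C4*z^3


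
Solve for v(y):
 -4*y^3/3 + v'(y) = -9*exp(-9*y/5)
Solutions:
 v(y) = C1 + y^4/3 + 5*exp(-9*y/5)


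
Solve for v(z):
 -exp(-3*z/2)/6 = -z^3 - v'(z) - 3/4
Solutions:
 v(z) = C1 - z^4/4 - 3*z/4 - exp(-3*z/2)/9


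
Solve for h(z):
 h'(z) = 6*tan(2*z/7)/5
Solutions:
 h(z) = C1 - 21*log(cos(2*z/7))/5


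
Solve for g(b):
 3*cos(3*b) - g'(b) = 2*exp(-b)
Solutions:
 g(b) = C1 + sin(3*b) + 2*exp(-b)


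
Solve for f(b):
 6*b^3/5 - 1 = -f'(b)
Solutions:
 f(b) = C1 - 3*b^4/10 + b


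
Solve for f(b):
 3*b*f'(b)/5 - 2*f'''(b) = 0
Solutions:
 f(b) = C1 + Integral(C2*airyai(10^(2/3)*3^(1/3)*b/10) + C3*airybi(10^(2/3)*3^(1/3)*b/10), b)


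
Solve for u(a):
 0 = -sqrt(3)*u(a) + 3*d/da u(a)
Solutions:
 u(a) = C1*exp(sqrt(3)*a/3)


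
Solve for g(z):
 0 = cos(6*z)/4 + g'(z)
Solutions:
 g(z) = C1 - sin(6*z)/24


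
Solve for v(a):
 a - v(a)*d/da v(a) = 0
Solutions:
 v(a) = -sqrt(C1 + a^2)
 v(a) = sqrt(C1 + a^2)


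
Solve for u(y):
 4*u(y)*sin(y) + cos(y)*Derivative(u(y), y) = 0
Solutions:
 u(y) = C1*cos(y)^4


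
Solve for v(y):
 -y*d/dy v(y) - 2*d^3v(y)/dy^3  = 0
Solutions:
 v(y) = C1 + Integral(C2*airyai(-2^(2/3)*y/2) + C3*airybi(-2^(2/3)*y/2), y)


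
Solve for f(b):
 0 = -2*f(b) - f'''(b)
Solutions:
 f(b) = C3*exp(-2^(1/3)*b) + (C1*sin(2^(1/3)*sqrt(3)*b/2) + C2*cos(2^(1/3)*sqrt(3)*b/2))*exp(2^(1/3)*b/2)


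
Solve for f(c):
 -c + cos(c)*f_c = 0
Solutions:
 f(c) = C1 + Integral(c/cos(c), c)


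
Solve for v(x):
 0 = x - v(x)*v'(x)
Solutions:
 v(x) = -sqrt(C1 + x^2)
 v(x) = sqrt(C1 + x^2)


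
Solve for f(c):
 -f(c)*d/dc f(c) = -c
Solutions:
 f(c) = -sqrt(C1 + c^2)
 f(c) = sqrt(C1 + c^2)


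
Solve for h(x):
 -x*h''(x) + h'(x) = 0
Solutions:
 h(x) = C1 + C2*x^2


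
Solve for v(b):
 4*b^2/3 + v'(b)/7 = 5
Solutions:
 v(b) = C1 - 28*b^3/9 + 35*b


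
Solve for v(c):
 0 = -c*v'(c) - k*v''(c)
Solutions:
 v(c) = C1 + C2*sqrt(k)*erf(sqrt(2)*c*sqrt(1/k)/2)


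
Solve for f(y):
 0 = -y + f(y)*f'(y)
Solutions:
 f(y) = -sqrt(C1 + y^2)
 f(y) = sqrt(C1 + y^2)


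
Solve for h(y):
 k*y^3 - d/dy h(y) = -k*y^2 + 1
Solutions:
 h(y) = C1 + k*y^4/4 + k*y^3/3 - y


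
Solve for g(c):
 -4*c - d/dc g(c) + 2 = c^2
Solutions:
 g(c) = C1 - c^3/3 - 2*c^2 + 2*c


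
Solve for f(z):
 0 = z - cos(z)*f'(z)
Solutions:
 f(z) = C1 + Integral(z/cos(z), z)


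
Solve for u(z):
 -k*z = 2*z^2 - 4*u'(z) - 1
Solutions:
 u(z) = C1 + k*z^2/8 + z^3/6 - z/4


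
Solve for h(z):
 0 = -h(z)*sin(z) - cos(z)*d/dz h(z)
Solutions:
 h(z) = C1*cos(z)


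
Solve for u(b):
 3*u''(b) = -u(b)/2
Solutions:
 u(b) = C1*sin(sqrt(6)*b/6) + C2*cos(sqrt(6)*b/6)


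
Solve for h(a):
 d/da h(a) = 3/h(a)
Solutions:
 h(a) = -sqrt(C1 + 6*a)
 h(a) = sqrt(C1 + 6*a)


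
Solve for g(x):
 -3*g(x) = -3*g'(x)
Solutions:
 g(x) = C1*exp(x)


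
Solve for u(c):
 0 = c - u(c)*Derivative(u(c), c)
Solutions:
 u(c) = -sqrt(C1 + c^2)
 u(c) = sqrt(C1 + c^2)


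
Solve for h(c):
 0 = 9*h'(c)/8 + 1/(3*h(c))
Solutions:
 h(c) = -sqrt(C1 - 48*c)/9
 h(c) = sqrt(C1 - 48*c)/9


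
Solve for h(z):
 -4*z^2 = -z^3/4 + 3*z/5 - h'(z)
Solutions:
 h(z) = C1 - z^4/16 + 4*z^3/3 + 3*z^2/10


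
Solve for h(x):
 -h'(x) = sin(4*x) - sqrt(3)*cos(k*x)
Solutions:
 h(x) = C1 + cos(4*x)/4 + sqrt(3)*sin(k*x)/k


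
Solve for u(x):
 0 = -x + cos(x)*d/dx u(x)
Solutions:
 u(x) = C1 + Integral(x/cos(x), x)


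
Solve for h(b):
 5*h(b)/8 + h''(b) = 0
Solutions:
 h(b) = C1*sin(sqrt(10)*b/4) + C2*cos(sqrt(10)*b/4)


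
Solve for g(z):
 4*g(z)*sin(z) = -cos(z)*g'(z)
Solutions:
 g(z) = C1*cos(z)^4


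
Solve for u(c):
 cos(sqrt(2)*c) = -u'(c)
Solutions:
 u(c) = C1 - sqrt(2)*sin(sqrt(2)*c)/2


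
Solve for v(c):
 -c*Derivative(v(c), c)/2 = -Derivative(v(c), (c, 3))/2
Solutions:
 v(c) = C1 + Integral(C2*airyai(c) + C3*airybi(c), c)


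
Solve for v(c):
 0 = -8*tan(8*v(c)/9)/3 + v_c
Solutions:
 v(c) = -9*asin(C1*exp(64*c/27))/8 + 9*pi/8
 v(c) = 9*asin(C1*exp(64*c/27))/8


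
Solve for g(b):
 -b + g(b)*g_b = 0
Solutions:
 g(b) = -sqrt(C1 + b^2)
 g(b) = sqrt(C1 + b^2)


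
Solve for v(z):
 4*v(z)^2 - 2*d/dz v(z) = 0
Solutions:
 v(z) = -1/(C1 + 2*z)


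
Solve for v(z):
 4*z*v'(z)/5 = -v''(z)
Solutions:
 v(z) = C1 + C2*erf(sqrt(10)*z/5)


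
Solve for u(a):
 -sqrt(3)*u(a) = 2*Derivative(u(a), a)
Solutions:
 u(a) = C1*exp(-sqrt(3)*a/2)


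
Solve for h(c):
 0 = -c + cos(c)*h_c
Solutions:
 h(c) = C1 + Integral(c/cos(c), c)


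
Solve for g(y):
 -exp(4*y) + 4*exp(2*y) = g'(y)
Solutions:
 g(y) = C1 - exp(4*y)/4 + 2*exp(2*y)


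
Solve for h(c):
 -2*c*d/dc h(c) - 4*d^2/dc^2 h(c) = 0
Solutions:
 h(c) = C1 + C2*erf(c/2)


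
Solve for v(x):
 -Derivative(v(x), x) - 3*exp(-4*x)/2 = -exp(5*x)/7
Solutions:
 v(x) = C1 + exp(5*x)/35 + 3*exp(-4*x)/8


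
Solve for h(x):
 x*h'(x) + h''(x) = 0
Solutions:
 h(x) = C1 + C2*erf(sqrt(2)*x/2)


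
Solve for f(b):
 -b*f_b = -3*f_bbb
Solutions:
 f(b) = C1 + Integral(C2*airyai(3^(2/3)*b/3) + C3*airybi(3^(2/3)*b/3), b)


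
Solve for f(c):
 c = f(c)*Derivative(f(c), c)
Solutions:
 f(c) = -sqrt(C1 + c^2)
 f(c) = sqrt(C1 + c^2)


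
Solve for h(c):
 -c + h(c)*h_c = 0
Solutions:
 h(c) = -sqrt(C1 + c^2)
 h(c) = sqrt(C1 + c^2)


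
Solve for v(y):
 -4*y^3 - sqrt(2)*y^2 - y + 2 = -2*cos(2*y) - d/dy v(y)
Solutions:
 v(y) = C1 + y^4 + sqrt(2)*y^3/3 + y^2/2 - 2*y - 2*sin(y)*cos(y)


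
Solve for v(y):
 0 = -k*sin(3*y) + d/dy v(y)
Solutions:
 v(y) = C1 - k*cos(3*y)/3


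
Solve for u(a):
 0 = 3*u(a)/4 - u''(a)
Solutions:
 u(a) = C1*exp(-sqrt(3)*a/2) + C2*exp(sqrt(3)*a/2)


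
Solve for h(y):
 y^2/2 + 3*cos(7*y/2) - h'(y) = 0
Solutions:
 h(y) = C1 + y^3/6 + 6*sin(7*y/2)/7


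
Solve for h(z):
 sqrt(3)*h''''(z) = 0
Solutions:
 h(z) = C1 + C2*z + C3*z^2 + C4*z^3


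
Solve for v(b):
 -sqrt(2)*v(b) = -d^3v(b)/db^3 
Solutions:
 v(b) = C3*exp(2^(1/6)*b) + (C1*sin(2^(1/6)*sqrt(3)*b/2) + C2*cos(2^(1/6)*sqrt(3)*b/2))*exp(-2^(1/6)*b/2)


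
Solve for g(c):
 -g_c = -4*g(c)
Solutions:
 g(c) = C1*exp(4*c)


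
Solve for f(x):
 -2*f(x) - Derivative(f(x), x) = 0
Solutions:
 f(x) = C1*exp(-2*x)


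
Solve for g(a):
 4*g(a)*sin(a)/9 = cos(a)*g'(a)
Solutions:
 g(a) = C1/cos(a)^(4/9)


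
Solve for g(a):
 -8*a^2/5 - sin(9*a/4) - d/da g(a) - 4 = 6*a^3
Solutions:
 g(a) = C1 - 3*a^4/2 - 8*a^3/15 - 4*a + 4*cos(9*a/4)/9


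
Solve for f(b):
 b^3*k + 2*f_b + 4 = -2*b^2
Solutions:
 f(b) = C1 - b^4*k/8 - b^3/3 - 2*b


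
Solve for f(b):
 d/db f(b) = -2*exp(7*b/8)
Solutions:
 f(b) = C1 - 16*exp(7*b/8)/7


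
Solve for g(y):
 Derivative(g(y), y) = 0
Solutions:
 g(y) = C1


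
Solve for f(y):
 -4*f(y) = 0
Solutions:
 f(y) = 0


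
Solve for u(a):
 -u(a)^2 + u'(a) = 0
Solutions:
 u(a) = -1/(C1 + a)


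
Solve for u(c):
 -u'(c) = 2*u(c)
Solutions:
 u(c) = C1*exp(-2*c)


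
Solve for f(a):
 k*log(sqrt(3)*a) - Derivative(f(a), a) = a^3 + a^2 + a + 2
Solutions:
 f(a) = C1 - a^4/4 - a^3/3 - a^2/2 + a*k*log(a) - a*k + a*k*log(3)/2 - 2*a


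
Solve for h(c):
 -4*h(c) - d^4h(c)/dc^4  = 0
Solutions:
 h(c) = (C1*sin(c) + C2*cos(c))*exp(-c) + (C3*sin(c) + C4*cos(c))*exp(c)


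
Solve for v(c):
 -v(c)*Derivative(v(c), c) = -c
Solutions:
 v(c) = -sqrt(C1 + c^2)
 v(c) = sqrt(C1 + c^2)


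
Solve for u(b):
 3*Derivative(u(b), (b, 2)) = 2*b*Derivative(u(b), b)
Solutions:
 u(b) = C1 + C2*erfi(sqrt(3)*b/3)


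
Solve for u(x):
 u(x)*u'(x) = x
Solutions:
 u(x) = -sqrt(C1 + x^2)
 u(x) = sqrt(C1 + x^2)


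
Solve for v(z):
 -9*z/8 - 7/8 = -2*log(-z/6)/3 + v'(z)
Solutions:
 v(z) = C1 - 9*z^2/16 + 2*z*log(-z)/3 + z*(-37 - 16*log(6))/24


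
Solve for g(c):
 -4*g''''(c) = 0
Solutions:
 g(c) = C1 + C2*c + C3*c^2 + C4*c^3


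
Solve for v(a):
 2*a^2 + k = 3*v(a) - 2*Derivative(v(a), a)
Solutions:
 v(a) = C1*exp(3*a/2) + 2*a^2/3 + 8*a/9 + k/3 + 16/27


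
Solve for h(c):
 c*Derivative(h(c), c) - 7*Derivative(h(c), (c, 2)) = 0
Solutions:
 h(c) = C1 + C2*erfi(sqrt(14)*c/14)


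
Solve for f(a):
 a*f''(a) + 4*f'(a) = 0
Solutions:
 f(a) = C1 + C2/a^3


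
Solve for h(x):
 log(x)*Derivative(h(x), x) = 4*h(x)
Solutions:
 h(x) = C1*exp(4*li(x))


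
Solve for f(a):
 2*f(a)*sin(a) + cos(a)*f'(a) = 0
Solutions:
 f(a) = C1*cos(a)^2


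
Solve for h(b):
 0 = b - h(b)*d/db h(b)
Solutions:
 h(b) = -sqrt(C1 + b^2)
 h(b) = sqrt(C1 + b^2)


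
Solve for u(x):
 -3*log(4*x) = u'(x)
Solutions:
 u(x) = C1 - 3*x*log(x) - x*log(64) + 3*x


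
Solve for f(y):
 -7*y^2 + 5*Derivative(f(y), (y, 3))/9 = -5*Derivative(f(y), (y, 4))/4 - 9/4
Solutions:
 f(y) = C1 + C2*y + C3*y^2 + C4*exp(-4*y/9) + 21*y^5/100 - 189*y^4/80 + 1647*y^3/80


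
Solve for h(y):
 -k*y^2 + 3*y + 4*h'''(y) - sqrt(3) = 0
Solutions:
 h(y) = C1 + C2*y + C3*y^2 + k*y^5/240 - y^4/32 + sqrt(3)*y^3/24


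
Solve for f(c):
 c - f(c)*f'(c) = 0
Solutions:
 f(c) = -sqrt(C1 + c^2)
 f(c) = sqrt(C1 + c^2)


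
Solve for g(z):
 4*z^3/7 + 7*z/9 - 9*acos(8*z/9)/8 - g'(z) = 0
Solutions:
 g(z) = C1 + z^4/7 + 7*z^2/18 - 9*z*acos(8*z/9)/8 + 9*sqrt(81 - 64*z^2)/64


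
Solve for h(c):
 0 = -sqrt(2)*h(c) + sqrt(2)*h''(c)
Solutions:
 h(c) = C1*exp(-c) + C2*exp(c)


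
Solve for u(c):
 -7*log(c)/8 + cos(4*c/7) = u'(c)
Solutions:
 u(c) = C1 - 7*c*log(c)/8 + 7*c/8 + 7*sin(4*c/7)/4


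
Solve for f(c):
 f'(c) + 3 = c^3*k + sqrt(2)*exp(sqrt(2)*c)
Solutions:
 f(c) = C1 + c^4*k/4 - 3*c + exp(sqrt(2)*c)


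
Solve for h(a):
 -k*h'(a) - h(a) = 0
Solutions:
 h(a) = C1*exp(-a/k)


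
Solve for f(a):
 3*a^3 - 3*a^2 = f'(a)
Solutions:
 f(a) = C1 + 3*a^4/4 - a^3


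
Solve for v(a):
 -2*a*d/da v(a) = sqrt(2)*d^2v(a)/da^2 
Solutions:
 v(a) = C1 + C2*erf(2^(3/4)*a/2)


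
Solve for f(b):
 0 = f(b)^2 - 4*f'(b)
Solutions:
 f(b) = -4/(C1 + b)


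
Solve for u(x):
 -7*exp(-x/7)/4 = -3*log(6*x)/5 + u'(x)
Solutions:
 u(x) = C1 + 3*x*log(x)/5 + 3*x*(-1 + log(6))/5 + 49*exp(-x/7)/4


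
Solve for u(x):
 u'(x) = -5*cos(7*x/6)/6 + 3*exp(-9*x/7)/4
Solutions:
 u(x) = C1 - 5*sin(7*x/6)/7 - 7*exp(-9*x/7)/12


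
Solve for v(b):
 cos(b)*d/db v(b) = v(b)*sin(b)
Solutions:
 v(b) = C1/cos(b)


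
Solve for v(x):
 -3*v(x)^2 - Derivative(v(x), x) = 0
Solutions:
 v(x) = 1/(C1 + 3*x)


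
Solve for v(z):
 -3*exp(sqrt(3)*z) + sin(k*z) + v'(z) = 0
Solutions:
 v(z) = C1 + sqrt(3)*exp(sqrt(3)*z) + cos(k*z)/k


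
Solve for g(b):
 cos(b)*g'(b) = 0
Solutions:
 g(b) = C1


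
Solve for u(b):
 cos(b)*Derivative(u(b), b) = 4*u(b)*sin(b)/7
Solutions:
 u(b) = C1/cos(b)^(4/7)


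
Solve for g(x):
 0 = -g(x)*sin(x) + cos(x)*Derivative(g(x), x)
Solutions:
 g(x) = C1/cos(x)


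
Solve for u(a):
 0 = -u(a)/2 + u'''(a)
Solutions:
 u(a) = C3*exp(2^(2/3)*a/2) + (C1*sin(2^(2/3)*sqrt(3)*a/4) + C2*cos(2^(2/3)*sqrt(3)*a/4))*exp(-2^(2/3)*a/4)


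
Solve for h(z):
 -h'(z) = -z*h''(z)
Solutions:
 h(z) = C1 + C2*z^2


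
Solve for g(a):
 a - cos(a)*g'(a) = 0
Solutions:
 g(a) = C1 + Integral(a/cos(a), a)


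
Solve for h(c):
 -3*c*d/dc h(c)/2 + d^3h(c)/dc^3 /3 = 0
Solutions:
 h(c) = C1 + Integral(C2*airyai(6^(2/3)*c/2) + C3*airybi(6^(2/3)*c/2), c)


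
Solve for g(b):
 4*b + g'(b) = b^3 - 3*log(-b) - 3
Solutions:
 g(b) = C1 + b^4/4 - 2*b^2 - 3*b*log(-b)


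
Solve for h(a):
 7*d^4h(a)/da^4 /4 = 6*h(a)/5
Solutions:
 h(a) = C1*exp(-24^(1/4)*35^(3/4)*a/35) + C2*exp(24^(1/4)*35^(3/4)*a/35) + C3*sin(24^(1/4)*35^(3/4)*a/35) + C4*cos(24^(1/4)*35^(3/4)*a/35)


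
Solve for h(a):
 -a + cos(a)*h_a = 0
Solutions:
 h(a) = C1 + Integral(a/cos(a), a)


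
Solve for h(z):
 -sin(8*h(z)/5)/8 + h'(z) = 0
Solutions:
 -z/8 + 5*log(cos(8*h(z)/5) - 1)/16 - 5*log(cos(8*h(z)/5) + 1)/16 = C1


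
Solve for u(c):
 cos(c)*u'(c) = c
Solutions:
 u(c) = C1 + Integral(c/cos(c), c)


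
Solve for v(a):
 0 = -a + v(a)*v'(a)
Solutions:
 v(a) = -sqrt(C1 + a^2)
 v(a) = sqrt(C1 + a^2)


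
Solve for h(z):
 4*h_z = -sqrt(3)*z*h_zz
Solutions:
 h(z) = C1 + C2*z^(1 - 4*sqrt(3)/3)


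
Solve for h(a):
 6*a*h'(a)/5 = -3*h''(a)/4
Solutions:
 h(a) = C1 + C2*erf(2*sqrt(5)*a/5)


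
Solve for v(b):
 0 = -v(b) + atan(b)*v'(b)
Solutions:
 v(b) = C1*exp(Integral(1/atan(b), b))


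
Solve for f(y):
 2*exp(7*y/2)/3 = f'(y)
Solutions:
 f(y) = C1 + 4*exp(7*y/2)/21


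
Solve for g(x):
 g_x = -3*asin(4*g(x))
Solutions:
 Integral(1/asin(4*_y), (_y, g(x))) = C1 - 3*x


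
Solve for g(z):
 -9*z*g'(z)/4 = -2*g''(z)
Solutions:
 g(z) = C1 + C2*erfi(3*z/4)


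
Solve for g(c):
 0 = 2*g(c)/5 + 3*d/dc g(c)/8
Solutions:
 g(c) = C1*exp(-16*c/15)


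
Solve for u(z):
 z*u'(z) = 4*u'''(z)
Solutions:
 u(z) = C1 + Integral(C2*airyai(2^(1/3)*z/2) + C3*airybi(2^(1/3)*z/2), z)


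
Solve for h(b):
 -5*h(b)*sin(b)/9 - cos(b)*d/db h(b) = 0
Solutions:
 h(b) = C1*cos(b)^(5/9)


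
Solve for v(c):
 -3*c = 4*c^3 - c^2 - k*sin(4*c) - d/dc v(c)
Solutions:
 v(c) = C1 + c^4 - c^3/3 + 3*c^2/2 + k*cos(4*c)/4


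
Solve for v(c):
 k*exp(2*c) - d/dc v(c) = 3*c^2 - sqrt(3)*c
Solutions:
 v(c) = C1 - c^3 + sqrt(3)*c^2/2 + k*exp(2*c)/2


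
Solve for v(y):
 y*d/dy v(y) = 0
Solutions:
 v(y) = C1


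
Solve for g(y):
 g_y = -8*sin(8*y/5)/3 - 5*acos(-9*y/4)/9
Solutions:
 g(y) = C1 - 5*y*acos(-9*y/4)/9 - 5*sqrt(16 - 81*y^2)/81 + 5*cos(8*y/5)/3


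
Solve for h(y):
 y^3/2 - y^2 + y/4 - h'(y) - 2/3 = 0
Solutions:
 h(y) = C1 + y^4/8 - y^3/3 + y^2/8 - 2*y/3


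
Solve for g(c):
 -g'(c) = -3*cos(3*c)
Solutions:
 g(c) = C1 + sin(3*c)


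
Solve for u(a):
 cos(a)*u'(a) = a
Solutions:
 u(a) = C1 + Integral(a/cos(a), a)


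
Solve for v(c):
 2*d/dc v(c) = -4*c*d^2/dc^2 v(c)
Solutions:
 v(c) = C1 + C2*sqrt(c)


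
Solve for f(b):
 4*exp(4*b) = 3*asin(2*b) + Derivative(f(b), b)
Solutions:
 f(b) = C1 - 3*b*asin(2*b) - 3*sqrt(1 - 4*b^2)/2 + exp(4*b)


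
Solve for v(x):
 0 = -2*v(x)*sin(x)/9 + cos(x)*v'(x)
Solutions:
 v(x) = C1/cos(x)^(2/9)


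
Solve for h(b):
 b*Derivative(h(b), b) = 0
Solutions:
 h(b) = C1


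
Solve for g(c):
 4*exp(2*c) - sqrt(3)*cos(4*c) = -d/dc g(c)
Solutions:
 g(c) = C1 - 2*exp(2*c) + sqrt(3)*sin(4*c)/4


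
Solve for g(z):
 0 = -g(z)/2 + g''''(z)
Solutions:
 g(z) = C1*exp(-2^(3/4)*z/2) + C2*exp(2^(3/4)*z/2) + C3*sin(2^(3/4)*z/2) + C4*cos(2^(3/4)*z/2)


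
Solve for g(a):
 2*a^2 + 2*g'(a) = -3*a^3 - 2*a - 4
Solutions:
 g(a) = C1 - 3*a^4/8 - a^3/3 - a^2/2 - 2*a


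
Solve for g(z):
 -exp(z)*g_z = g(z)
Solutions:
 g(z) = C1*exp(exp(-z))


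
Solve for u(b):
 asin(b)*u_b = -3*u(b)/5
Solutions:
 u(b) = C1*exp(-3*Integral(1/asin(b), b)/5)


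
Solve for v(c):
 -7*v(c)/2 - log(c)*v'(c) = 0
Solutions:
 v(c) = C1*exp(-7*li(c)/2)


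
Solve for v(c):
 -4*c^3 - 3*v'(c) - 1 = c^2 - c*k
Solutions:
 v(c) = C1 - c^4/3 - c^3/9 + c^2*k/6 - c/3


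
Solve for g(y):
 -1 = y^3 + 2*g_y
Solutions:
 g(y) = C1 - y^4/8 - y/2


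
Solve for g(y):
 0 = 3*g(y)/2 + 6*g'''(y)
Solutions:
 g(y) = C3*exp(-2^(1/3)*y/2) + (C1*sin(2^(1/3)*sqrt(3)*y/4) + C2*cos(2^(1/3)*sqrt(3)*y/4))*exp(2^(1/3)*y/4)


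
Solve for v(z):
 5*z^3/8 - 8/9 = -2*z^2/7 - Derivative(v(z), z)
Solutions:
 v(z) = C1 - 5*z^4/32 - 2*z^3/21 + 8*z/9


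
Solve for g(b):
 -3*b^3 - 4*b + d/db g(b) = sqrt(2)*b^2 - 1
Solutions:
 g(b) = C1 + 3*b^4/4 + sqrt(2)*b^3/3 + 2*b^2 - b


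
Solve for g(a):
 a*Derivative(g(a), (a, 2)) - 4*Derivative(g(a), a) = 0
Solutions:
 g(a) = C1 + C2*a^5


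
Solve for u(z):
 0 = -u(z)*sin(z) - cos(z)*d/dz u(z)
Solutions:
 u(z) = C1*cos(z)


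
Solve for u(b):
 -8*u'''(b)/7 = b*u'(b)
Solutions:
 u(b) = C1 + Integral(C2*airyai(-7^(1/3)*b/2) + C3*airybi(-7^(1/3)*b/2), b)
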